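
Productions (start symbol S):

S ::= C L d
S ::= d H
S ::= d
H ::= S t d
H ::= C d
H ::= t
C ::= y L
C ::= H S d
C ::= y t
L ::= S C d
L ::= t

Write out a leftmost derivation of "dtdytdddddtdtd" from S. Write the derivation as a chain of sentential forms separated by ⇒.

S ⇒ dH ⇒ dStd ⇒ dCLdtd ⇒ dHSdLdtd ⇒ dtSdLdtd ⇒ dtdHdLdtd ⇒ dtdCddLdtd ⇒ dtdHSdddLdtd ⇒ dtdCdSdddLdtd ⇒ dtdytdSdddLdtd ⇒ dtdytdddddLdtd ⇒ dtdytdddddtdtd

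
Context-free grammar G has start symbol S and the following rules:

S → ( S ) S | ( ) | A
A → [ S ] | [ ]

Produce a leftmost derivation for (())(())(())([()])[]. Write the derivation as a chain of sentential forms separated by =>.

S => (S)S   [S → ( S ) S]
(S)S => (())S   [S → ( )]
(())S => (())(S)S   [S → ( S ) S]
(())(S)S => (())(())S   [S → ( )]
(())(())S => (())(())(S)S   [S → ( S ) S]
(())(())(S)S => (())(())(())S   [S → ( )]
(())(())(())S => (())(())(())(S)S   [S → ( S ) S]
(())(())(())(S)S => (())(())(())(A)S   [S → A]
(())(())(())(A)S => (())(())(())([S])S   [A → [ S ]]
(())(())(())([S])S => (())(())(())([()])S   [S → ( )]
(())(())(())([()])S => (())(())(())([()])A   [S → A]
(())(())(())([()])A => (())(())(())([()])[]   [A → [ ]]

S => (S)S => (())S => (())(S)S => (())(())S => (())(())(S)S => (())(())(())S => (())(())(())(S)S => (())(())(())(A)S => (())(())(())([S])S => (())(())(())([()])S => (())(())(())([()])A => (())(())(())([()])[]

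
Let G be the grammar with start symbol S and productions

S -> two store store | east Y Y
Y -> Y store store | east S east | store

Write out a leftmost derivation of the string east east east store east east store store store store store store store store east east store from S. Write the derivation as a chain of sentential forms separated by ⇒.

S ⇒ east Y Y ⇒ east east S east Y ⇒ east east east Y Y east Y ⇒ east east east store Y east Y ⇒ east east east store east S east east Y ⇒ east east east store east east Y Y east east Y ⇒ east east east store east east Y store store Y east east Y ⇒ east east east store east east store store store Y east east Y ⇒ east east east store east east store store store Y store store east east Y ⇒ east east east store east east store store store Y store store store store east east Y ⇒ east east east store east east store store store store store store store store east east Y ⇒ east east east store east east store store store store store store store store east east store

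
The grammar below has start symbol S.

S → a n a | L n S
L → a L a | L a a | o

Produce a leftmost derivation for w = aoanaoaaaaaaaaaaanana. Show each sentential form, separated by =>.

S => LnS   [S → L n S]
LnS => aLanS   [L → a L a]
aLanS => aoanS   [L → o]
aoanS => aoanLnS   [S → L n S]
aoanLnS => aoanLaanS   [L → L a a]
aoanLaanS => aoanLaaaanS   [L → L a a]
aoanLaaaanS => aoanaLaaaaanS   [L → a L a]
aoanaLaaaaanS => aoanaLaaaaaaanS   [L → L a a]
aoanaLaaaaaaanS => aoanaLaaaaaaaaanS   [L → L a a]
aoanaLaaaaaaaaanS => aoanaLaaaaaaaaaaanS   [L → L a a]
aoanaLaaaaaaaaaaanS => aoanaoaaaaaaaaaaanS   [L → o]
aoanaoaaaaaaaaaaanS => aoanaoaaaaaaaaaaanana   [S → a n a]

S=>LnS=>aLanS=>aoanS=>aoanLnS=>aoanLaanS=>aoanLaaaanS=>aoanaLaaaaanS=>aoanaLaaaaaaanS=>aoanaLaaaaaaaaanS=>aoanaLaaaaaaaaaaanS=>aoanaoaaaaaaaaaaanS=>aoanaoaaaaaaaaaaanana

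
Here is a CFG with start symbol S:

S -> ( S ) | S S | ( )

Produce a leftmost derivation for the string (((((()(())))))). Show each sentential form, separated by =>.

S => (S) => ((S)) => (((S))) => ((((S)))) => (((((S))))) => (((((SS))))) => (((((()S))))) => (((((()(S)))))) => (((((()(()))))))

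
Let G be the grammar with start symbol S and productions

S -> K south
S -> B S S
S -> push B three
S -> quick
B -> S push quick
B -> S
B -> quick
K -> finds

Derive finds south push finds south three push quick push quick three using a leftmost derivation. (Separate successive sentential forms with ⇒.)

S ⇒ B S S ⇒ S S S ⇒ K south S S ⇒ finds south S S ⇒ finds south push B three S ⇒ finds south push S three S ⇒ finds south push K south three S ⇒ finds south push finds south three S ⇒ finds south push finds south three push B three ⇒ finds south push finds south three push S push quick three ⇒ finds south push finds south three push quick push quick three

S ⇒ B S S   [S -> B S S]
B S S ⇒ S S S   [B -> S]
S S S ⇒ K south S S   [S -> K south]
K south S S ⇒ finds south S S   [K -> finds]
finds south S S ⇒ finds south push B three S   [S -> push B three]
finds south push B three S ⇒ finds south push S three S   [B -> S]
finds south push S three S ⇒ finds south push K south three S   [S -> K south]
finds south push K south three S ⇒ finds south push finds south three S   [K -> finds]
finds south push finds south three S ⇒ finds south push finds south three push B three   [S -> push B three]
finds south push finds south three push B three ⇒ finds south push finds south three push S push quick three   [B -> S push quick]
finds south push finds south three push S push quick three ⇒ finds south push finds south three push quick push quick three   [S -> quick]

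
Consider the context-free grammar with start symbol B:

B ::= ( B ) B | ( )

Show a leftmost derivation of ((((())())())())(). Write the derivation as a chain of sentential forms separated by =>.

B => (B)B   [B ::= ( B ) B]
(B)B => ((B)B)B   [B ::= ( B ) B]
((B)B)B => (((B)B)B)B   [B ::= ( B ) B]
(((B)B)B)B => ((((B)B)B)B)B   [B ::= ( B ) B]
((((B)B)B)B)B => ((((())B)B)B)B   [B ::= ( )]
((((())B)B)B)B => ((((())())B)B)B   [B ::= ( )]
((((())())B)B)B => ((((())())())B)B   [B ::= ( )]
((((())())())B)B => ((((())())())())B   [B ::= ( )]
((((())())())())B => ((((())())())())()   [B ::= ( )]

B => (B)B => ((B)B)B => (((B)B)B)B => ((((B)B)B)B)B => ((((())B)B)B)B => ((((())())B)B)B => ((((())())())B)B => ((((())())())())B => ((((())())())())()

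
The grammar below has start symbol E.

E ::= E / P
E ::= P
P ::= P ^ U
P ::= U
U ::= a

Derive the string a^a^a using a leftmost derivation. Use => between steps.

E=>P=>P^U=>P^U^U=>U^U^U=>a^U^U=>a^a^U=>a^a^a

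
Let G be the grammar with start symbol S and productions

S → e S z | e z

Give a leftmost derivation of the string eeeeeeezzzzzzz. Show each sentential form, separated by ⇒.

S ⇒ eSz   [S → e S z]
eSz ⇒ eeSzz   [S → e S z]
eeSzz ⇒ eeeSzzz   [S → e S z]
eeeSzzz ⇒ eeeeSzzzz   [S → e S z]
eeeeSzzzz ⇒ eeeeeSzzzzz   [S → e S z]
eeeeeSzzzzz ⇒ eeeeeeSzzzzzz   [S → e S z]
eeeeeeSzzzzzz ⇒ eeeeeeezzzzzzz   [S → e z]

S ⇒ eSz ⇒ eeSzz ⇒ eeeSzzz ⇒ eeeeSzzzz ⇒ eeeeeSzzzzz ⇒ eeeeeeSzzzzzz ⇒ eeeeeeezzzzzzz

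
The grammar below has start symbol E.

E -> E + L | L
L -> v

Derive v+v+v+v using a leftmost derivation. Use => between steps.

E => E+L   [E -> E + L]
E+L => E+L+L   [E -> E + L]
E+L+L => E+L+L+L   [E -> E + L]
E+L+L+L => L+L+L+L   [E -> L]
L+L+L+L => v+L+L+L   [L -> v]
v+L+L+L => v+v+L+L   [L -> v]
v+v+L+L => v+v+v+L   [L -> v]
v+v+v+L => v+v+v+v   [L -> v]

E=>E+L=>E+L+L=>E+L+L+L=>L+L+L+L=>v+L+L+L=>v+v+L+L=>v+v+v+L=>v+v+v+v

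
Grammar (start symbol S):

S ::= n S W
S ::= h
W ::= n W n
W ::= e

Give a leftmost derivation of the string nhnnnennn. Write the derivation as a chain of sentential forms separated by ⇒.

S ⇒ nSW ⇒ nhW ⇒ nhnWn ⇒ nhnnWnn ⇒ nhnnnWnnn ⇒ nhnnnennn

S ⇒ nSW   [S ::= n S W]
nSW ⇒ nhW   [S ::= h]
nhW ⇒ nhnWn   [W ::= n W n]
nhnWn ⇒ nhnnWnn   [W ::= n W n]
nhnnWnn ⇒ nhnnnWnnn   [W ::= n W n]
nhnnnWnnn ⇒ nhnnnennn   [W ::= e]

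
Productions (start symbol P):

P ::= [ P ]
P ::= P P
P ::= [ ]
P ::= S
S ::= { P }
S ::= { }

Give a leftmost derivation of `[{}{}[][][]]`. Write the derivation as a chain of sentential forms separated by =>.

P=>[P]=>[PP]=>[PPP]=>[PPPP]=>[SPPP]=>[{}PPP]=>[{}PPPP]=>[{}SPPP]=>[{}{}PPP]=>[{}{}[]PP]=>[{}{}[][]P]=>[{}{}[][][]]

P => [P]   [P ::= [ P ]]
[P] => [PP]   [P ::= P P]
[PP] => [PPP]   [P ::= P P]
[PPP] => [PPPP]   [P ::= P P]
[PPPP] => [SPPP]   [P ::= S]
[SPPP] => [{}PPP]   [S ::= { }]
[{}PPP] => [{}PPPP]   [P ::= P P]
[{}PPPP] => [{}SPPP]   [P ::= S]
[{}SPPP] => [{}{}PPP]   [S ::= { }]
[{}{}PPP] => [{}{}[]PP]   [P ::= [ ]]
[{}{}[]PP] => [{}{}[][]P]   [P ::= [ ]]
[{}{}[][]P] => [{}{}[][][]]   [P ::= [ ]]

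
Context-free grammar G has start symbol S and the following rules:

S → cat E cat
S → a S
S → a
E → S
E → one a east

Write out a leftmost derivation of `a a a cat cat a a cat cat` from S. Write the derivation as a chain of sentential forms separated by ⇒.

S ⇒ a S   [S → a S]
a S ⇒ a a S   [S → a S]
a a S ⇒ a a a S   [S → a S]
a a a S ⇒ a a a cat E cat   [S → cat E cat]
a a a cat E cat ⇒ a a a cat S cat   [E → S]
a a a cat S cat ⇒ a a a cat cat E cat cat   [S → cat E cat]
a a a cat cat E cat cat ⇒ a a a cat cat S cat cat   [E → S]
a a a cat cat S cat cat ⇒ a a a cat cat a S cat cat   [S → a S]
a a a cat cat a S cat cat ⇒ a a a cat cat a a cat cat   [S → a]

S ⇒ a S ⇒ a a S ⇒ a a a S ⇒ a a a cat E cat ⇒ a a a cat S cat ⇒ a a a cat cat E cat cat ⇒ a a a cat cat S cat cat ⇒ a a a cat cat a S cat cat ⇒ a a a cat cat a a cat cat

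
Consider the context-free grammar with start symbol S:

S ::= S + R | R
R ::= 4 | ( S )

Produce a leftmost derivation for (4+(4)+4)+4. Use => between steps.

S => S+R => R+R => (S)+R => (S+R)+R => (S+R+R)+R => (R+R+R)+R => (4+R+R)+R => (4+(S)+R)+R => (4+(R)+R)+R => (4+(4)+R)+R => (4+(4)+4)+R => (4+(4)+4)+4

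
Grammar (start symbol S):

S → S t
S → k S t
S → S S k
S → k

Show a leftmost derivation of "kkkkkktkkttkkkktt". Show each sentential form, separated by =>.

S => kSt => kkStt => kkSSktt => kkSSkSktt => kkkStSkSktt => kkkkSttSkSktt => kkkkSSkttSkSktt => kkkkkStSkttSkSktt => kkkkkktSkttSkSktt => kkkkkktkkttSkSktt => kkkkkktkkttkkSktt => kkkkkktkkttkkkktt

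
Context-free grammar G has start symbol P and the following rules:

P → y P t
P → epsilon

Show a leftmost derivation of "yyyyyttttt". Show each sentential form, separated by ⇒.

P ⇒ yPt ⇒ yyPtt ⇒ yyyPttt ⇒ yyyyPtttt ⇒ yyyyyPttttt ⇒ yyyyyttttt

P ⇒ yPt   [P → y P t]
yPt ⇒ yyPtt   [P → y P t]
yyPtt ⇒ yyyPttt   [P → y P t]
yyyPttt ⇒ yyyyPtttt   [P → y P t]
yyyyPtttt ⇒ yyyyyPttttt   [P → y P t]
yyyyyPttttt ⇒ yyyyyttttt   [P → epsilon]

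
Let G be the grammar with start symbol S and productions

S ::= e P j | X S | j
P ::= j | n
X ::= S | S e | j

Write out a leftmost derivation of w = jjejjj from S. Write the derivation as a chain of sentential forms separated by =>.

S=>XS=>SeS=>XSeS=>jSeS=>jjeS=>jjeXS=>jjejS=>jjejXS=>jjejjS=>jjejjj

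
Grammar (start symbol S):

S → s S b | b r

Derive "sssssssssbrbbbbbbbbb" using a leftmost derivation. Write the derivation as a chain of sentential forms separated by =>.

S=>sSb=>ssSbb=>sssSbbb=>ssssSbbbb=>sssssSbbbbb=>ssssssSbbbbbb=>sssssssSbbbbbbb=>ssssssssSbbbbbbbb=>sssssssssSbbbbbbbbb=>sssssssssbrbbbbbbbbb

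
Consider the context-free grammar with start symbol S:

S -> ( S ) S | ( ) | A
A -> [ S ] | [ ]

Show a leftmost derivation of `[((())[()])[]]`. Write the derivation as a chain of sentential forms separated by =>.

S => A   [S -> A]
A => [S]   [A -> [ S ]]
[S] => [(S)S]   [S -> ( S ) S]
[(S)S] => [((S)S)S]   [S -> ( S ) S]
[((S)S)S] => [((())S)S]   [S -> ( )]
[((())S)S] => [((())A)S]   [S -> A]
[((())A)S] => [((())[S])S]   [A -> [ S ]]
[((())[S])S] => [((())[()])S]   [S -> ( )]
[((())[()])S] => [((())[()])A]   [S -> A]
[((())[()])A] => [((())[()])[]]   [A -> [ ]]

S => A => [S] => [(S)S] => [((S)S)S] => [((())S)S] => [((())A)S] => [((())[S])S] => [((())[()])S] => [((())[()])A] => [((())[()])[]]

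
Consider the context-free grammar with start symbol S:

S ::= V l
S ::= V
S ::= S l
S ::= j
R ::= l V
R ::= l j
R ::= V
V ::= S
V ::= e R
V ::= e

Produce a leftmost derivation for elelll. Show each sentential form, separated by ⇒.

S ⇒ Vl ⇒ Sl ⇒ Vll ⇒ Sll ⇒ Vlll ⇒ eRlll ⇒ elVlll ⇒ elelll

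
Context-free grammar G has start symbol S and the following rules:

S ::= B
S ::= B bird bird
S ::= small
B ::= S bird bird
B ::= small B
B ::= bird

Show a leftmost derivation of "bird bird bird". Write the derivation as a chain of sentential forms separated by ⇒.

S ⇒ B   [S ::= B]
B ⇒ S bird bird   [B ::= S bird bird]
S bird bird ⇒ B bird bird   [S ::= B]
B bird bird ⇒ bird bird bird   [B ::= bird]

S ⇒ B ⇒ S bird bird ⇒ B bird bird ⇒ bird bird bird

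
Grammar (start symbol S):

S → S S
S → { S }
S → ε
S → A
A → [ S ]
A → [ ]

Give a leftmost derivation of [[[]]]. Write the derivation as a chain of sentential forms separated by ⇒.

S⇒A⇒[S]⇒[A]⇒[[S]]⇒[[A]]⇒[[[]]]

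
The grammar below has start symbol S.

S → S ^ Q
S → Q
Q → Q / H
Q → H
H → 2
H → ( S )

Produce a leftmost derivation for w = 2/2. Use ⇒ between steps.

S ⇒ Q   [S → Q]
Q ⇒ Q/H   [Q → Q / H]
Q/H ⇒ H/H   [Q → H]
H/H ⇒ 2/H   [H → 2]
2/H ⇒ 2/2   [H → 2]

S⇒Q⇒Q/H⇒H/H⇒2/H⇒2/2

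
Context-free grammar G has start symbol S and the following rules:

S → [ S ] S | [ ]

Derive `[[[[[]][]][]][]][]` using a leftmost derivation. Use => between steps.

S => [S]S => [[S]S]S => [[[S]S]S]S => [[[[S]S]S]S]S => [[[[[]]S]S]S]S => [[[[[]][]]S]S]S => [[[[[]][]][]]S]S => [[[[[]][]][]][]]S => [[[[[]][]][]][]][]

S => [S]S   [S → [ S ] S]
[S]S => [[S]S]S   [S → [ S ] S]
[[S]S]S => [[[S]S]S]S   [S → [ S ] S]
[[[S]S]S]S => [[[[S]S]S]S]S   [S → [ S ] S]
[[[[S]S]S]S]S => [[[[[]]S]S]S]S   [S → [ ]]
[[[[[]]S]S]S]S => [[[[[]][]]S]S]S   [S → [ ]]
[[[[[]][]]S]S]S => [[[[[]][]][]]S]S   [S → [ ]]
[[[[[]][]][]]S]S => [[[[[]][]][]][]]S   [S → [ ]]
[[[[[]][]][]][]]S => [[[[[]][]][]][]][]   [S → [ ]]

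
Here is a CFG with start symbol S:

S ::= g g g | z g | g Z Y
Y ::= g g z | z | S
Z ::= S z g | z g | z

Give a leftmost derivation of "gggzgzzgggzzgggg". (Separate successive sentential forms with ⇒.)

S ⇒ gZY   [S ::= g Z Y]
gZY ⇒ gSzgY   [Z ::= S z g]
gSzgY ⇒ ggZYzgY   [S ::= g Z Y]
ggZYzgY ⇒ ggSzgYzgY   [Z ::= S z g]
ggSzgYzgY ⇒ gggZYzgYzgY   [S ::= g Z Y]
gggZYzgYzgY ⇒ gggzgYzgYzgY   [Z ::= z g]
gggzgYzgYzgY ⇒ gggzgzzgYzgY   [Y ::= z]
gggzgzzgYzgY ⇒ gggzgzzgggzzgY   [Y ::= g g z]
gggzgzzgggzzgY ⇒ gggzgzzgggzzgS   [Y ::= S]
gggzgzzgggzzgS ⇒ gggzgzzgggzzgggg   [S ::= g g g]

S ⇒ gZY ⇒ gSzgY ⇒ ggZYzgY ⇒ ggSzgYzgY ⇒ gggZYzgYzgY ⇒ gggzgYzgYzgY ⇒ gggzgzzgYzgY ⇒ gggzgzzgggzzgY ⇒ gggzgzzgggzzgS ⇒ gggzgzzgggzzgggg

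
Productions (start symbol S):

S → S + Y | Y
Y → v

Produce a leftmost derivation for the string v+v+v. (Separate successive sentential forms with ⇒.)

S⇒S+Y⇒S+Y+Y⇒Y+Y+Y⇒v+Y+Y⇒v+v+Y⇒v+v+v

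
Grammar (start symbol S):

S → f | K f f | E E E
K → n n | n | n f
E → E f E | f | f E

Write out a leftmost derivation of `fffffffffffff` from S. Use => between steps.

S => EEE => EfEEE => EfEfEEE => fEfEfEEE => ffEfEfEEE => ffEfEfEfEEE => ffEfEfEfEfEEE => ffffEfEfEfEEE => ffffffEfEfEEE => ffffffffEfEEE => ffffffffffEEE => fffffffffffEE => ffffffffffffE => fffffffffffff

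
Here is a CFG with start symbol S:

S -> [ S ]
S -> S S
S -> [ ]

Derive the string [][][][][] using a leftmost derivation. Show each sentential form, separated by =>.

S => SS => SSS => SSSS => SSSSS => []SSSS => [][]SSS => [][][]SS => [][][][]S => [][][][][]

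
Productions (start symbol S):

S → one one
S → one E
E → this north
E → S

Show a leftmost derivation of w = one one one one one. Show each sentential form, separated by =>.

S => one E => one S => one one E => one one S => one one one E => one one one S => one one one one one

S => one E   [S → one E]
one E => one S   [E → S]
one S => one one E   [S → one E]
one one E => one one S   [E → S]
one one S => one one one E   [S → one E]
one one one E => one one one S   [E → S]
one one one S => one one one one one   [S → one one]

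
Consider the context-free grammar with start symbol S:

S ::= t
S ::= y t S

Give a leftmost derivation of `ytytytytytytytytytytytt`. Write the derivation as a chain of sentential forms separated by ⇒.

S ⇒ ytS   [S ::= y t S]
ytS ⇒ ytytS   [S ::= y t S]
ytytS ⇒ ytytytS   [S ::= y t S]
ytytytS ⇒ ytytytytS   [S ::= y t S]
ytytytytS ⇒ ytytytytytS   [S ::= y t S]
ytytytytytS ⇒ ytytytytytytS   [S ::= y t S]
ytytytytytytS ⇒ ytytytytytytytS   [S ::= y t S]
ytytytytytytytS ⇒ ytytytytytytytytS   [S ::= y t S]
ytytytytytytytytS ⇒ ytytytytytytytytytS   [S ::= y t S]
ytytytytytytytytytS ⇒ ytytytytytytytytytytS   [S ::= y t S]
ytytytytytytytytytytS ⇒ ytytytytytytytytytytytS   [S ::= y t S]
ytytytytytytytytytytytS ⇒ ytytytytytytytytytytytt   [S ::= t]

S ⇒ ytS ⇒ ytytS ⇒ ytytytS ⇒ ytytytytS ⇒ ytytytytytS ⇒ ytytytytytytS ⇒ ytytytytytytytS ⇒ ytytytytytytytytS ⇒ ytytytytytytytytytS ⇒ ytytytytytytytytytytS ⇒ ytytytytytytytytytytytS ⇒ ytytytytytytytytytytytt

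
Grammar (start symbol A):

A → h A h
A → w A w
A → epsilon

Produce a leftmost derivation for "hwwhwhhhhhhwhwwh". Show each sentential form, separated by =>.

A => hAh   [A → h A h]
hAh => hwAwh   [A → w A w]
hwAwh => hwwAwwh   [A → w A w]
hwwAwwh => hwwhAhwwh   [A → h A h]
hwwhAhwwh => hwwhwAwhwwh   [A → w A w]
hwwhwAwhwwh => hwwhwhAhwhwwh   [A → h A h]
hwwhwhAhwhwwh => hwwhwhhAhhwhwwh   [A → h A h]
hwwhwhhAhhwhwwh => hwwhwhhhAhhhwhwwh   [A → h A h]
hwwhwhhhAhhhwhwwh => hwwhwhhhhhhwhwwh   [A → epsilon]

A => hAh => hwAwh => hwwAwwh => hwwhAhwwh => hwwhwAwhwwh => hwwhwhAhwhwwh => hwwhwhhAhhwhwwh => hwwhwhhhAhhhwhwwh => hwwhwhhhhhhwhwwh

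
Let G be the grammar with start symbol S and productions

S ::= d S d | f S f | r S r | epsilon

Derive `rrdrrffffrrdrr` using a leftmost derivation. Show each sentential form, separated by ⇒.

S ⇒ rSr   [S ::= r S r]
rSr ⇒ rrSrr   [S ::= r S r]
rrSrr ⇒ rrdSdrr   [S ::= d S d]
rrdSdrr ⇒ rrdrSrdrr   [S ::= r S r]
rrdrSrdrr ⇒ rrdrrSrrdrr   [S ::= r S r]
rrdrrSrrdrr ⇒ rrdrrfSfrrdrr   [S ::= f S f]
rrdrrfSfrrdrr ⇒ rrdrrffSffrrdrr   [S ::= f S f]
rrdrrffSffrrdrr ⇒ rrdrrffffrrdrr   [S ::= epsilon]

S⇒rSr⇒rrSrr⇒rrdSdrr⇒rrdrSrdrr⇒rrdrrSrrdrr⇒rrdrrfSfrrdrr⇒rrdrrffSffrrdrr⇒rrdrrffffrrdrr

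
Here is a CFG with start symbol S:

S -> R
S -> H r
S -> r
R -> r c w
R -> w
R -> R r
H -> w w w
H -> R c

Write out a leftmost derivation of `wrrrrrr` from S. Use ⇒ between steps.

S ⇒ R   [S -> R]
R ⇒ Rr   [R -> R r]
Rr ⇒ Rrr   [R -> R r]
Rrr ⇒ Rrrr   [R -> R r]
Rrrr ⇒ Rrrrr   [R -> R r]
Rrrrr ⇒ Rrrrrr   [R -> R r]
Rrrrrr ⇒ Rrrrrrr   [R -> R r]
Rrrrrrr ⇒ wrrrrrr   [R -> w]

S ⇒ R ⇒ Rr ⇒ Rrr ⇒ Rrrr ⇒ Rrrrr ⇒ Rrrrrr ⇒ Rrrrrrr ⇒ wrrrrrr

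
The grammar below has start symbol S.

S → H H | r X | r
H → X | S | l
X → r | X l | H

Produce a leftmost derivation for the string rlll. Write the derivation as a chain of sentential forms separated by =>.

S => HH => SH => rH => rX => rXl => rXll => rHll => rlll

S => HH   [S → H H]
HH => SH   [H → S]
SH => rH   [S → r]
rH => rX   [H → X]
rX => rXl   [X → X l]
rXl => rXll   [X → X l]
rXll => rHll   [X → H]
rHll => rlll   [H → l]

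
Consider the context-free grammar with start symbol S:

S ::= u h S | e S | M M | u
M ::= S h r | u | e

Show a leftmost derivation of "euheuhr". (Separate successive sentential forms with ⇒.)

S ⇒ eS ⇒ euhS ⇒ euhMM ⇒ euheM ⇒ euheShr ⇒ euheuhr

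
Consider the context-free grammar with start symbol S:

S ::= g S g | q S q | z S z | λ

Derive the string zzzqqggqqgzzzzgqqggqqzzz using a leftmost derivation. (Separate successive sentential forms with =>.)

S => zSz => zzSzz => zzzSzzz => zzzqSqzzz => zzzqqSqqzzz => zzzqqgSgqqzzz => zzzqqggSggqqzzz => zzzqqggqSqggqqzzz => zzzqqggqqSqqggqqzzz => zzzqqggqqgSgqqggqqzzz => zzzqqggqqgzSzgqqggqqzzz => zzzqqggqqgzzSzzgqqggqqzzz => zzzqqggqqgzzzzgqqggqqzzz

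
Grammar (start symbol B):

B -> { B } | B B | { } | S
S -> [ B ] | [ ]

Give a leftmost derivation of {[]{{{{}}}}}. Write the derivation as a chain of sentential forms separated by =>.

B => {B} => {BB} => {SB} => {[]B} => {[]{B}} => {[]{{B}}} => {[]{{{B}}}} => {[]{{{{}}}}}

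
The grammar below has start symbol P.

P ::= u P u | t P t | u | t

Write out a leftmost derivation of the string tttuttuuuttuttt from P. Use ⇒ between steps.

P ⇒ tPt   [P ::= t P t]
tPt ⇒ ttPtt   [P ::= t P t]
ttPtt ⇒ tttPttt   [P ::= t P t]
tttPttt ⇒ tttuPuttt   [P ::= u P u]
tttuPuttt ⇒ tttutPtuttt   [P ::= t P t]
tttutPtuttt ⇒ tttuttPttuttt   [P ::= t P t]
tttuttPttuttt ⇒ tttuttuPuttuttt   [P ::= u P u]
tttuttuPuttuttt ⇒ tttuttuuuttuttt   [P ::= u]

P⇒tPt⇒ttPtt⇒tttPttt⇒tttuPuttt⇒tttutPtuttt⇒tttuttPttuttt⇒tttuttuPuttuttt⇒tttuttuuuttuttt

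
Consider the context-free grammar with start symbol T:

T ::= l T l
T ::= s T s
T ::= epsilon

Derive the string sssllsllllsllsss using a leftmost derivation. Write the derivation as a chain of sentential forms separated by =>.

T => sTs   [T ::= s T s]
sTs => ssTss   [T ::= s T s]
ssTss => sssTsss   [T ::= s T s]
sssTsss => ssslTlsss   [T ::= l T l]
ssslTlsss => sssllTllsss   [T ::= l T l]
sssllTllsss => sssllsTsllsss   [T ::= s T s]
sssllsTsllsss => sssllslTlsllsss   [T ::= l T l]
sssllslTlsllsss => sssllsllTllsllsss   [T ::= l T l]
sssllsllTllsllsss => sssllsllllsllsss   [T ::= epsilon]

T => sTs => ssTss => sssTsss => ssslTlsss => sssllTllsss => sssllsTsllsss => sssllslTlsllsss => sssllsllTllsllsss => sssllsllllsllsss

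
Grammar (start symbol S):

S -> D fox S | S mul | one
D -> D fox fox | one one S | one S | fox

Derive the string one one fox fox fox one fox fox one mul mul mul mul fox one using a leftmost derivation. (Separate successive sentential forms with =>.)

S => D fox S   [S -> D fox S]
D fox S => D fox fox fox S   [D -> D fox fox]
D fox fox fox S => one S fox fox fox S   [D -> one S]
one S fox fox fox S => one one fox fox fox S   [S -> one]
one one fox fox fox S => one one fox fox fox D fox S   [S -> D fox S]
one one fox fox fox D fox S => one one fox fox fox one S fox S   [D -> one S]
one one fox fox fox one S fox S => one one fox fox fox one S mul fox S   [S -> S mul]
one one fox fox fox one S mul fox S => one one fox fox fox one D fox S mul fox S   [S -> D fox S]
one one fox fox fox one D fox S mul fox S => one one fox fox fox one fox fox S mul fox S   [D -> fox]
one one fox fox fox one fox fox S mul fox S => one one fox fox fox one fox fox S mul mul fox S   [S -> S mul]
one one fox fox fox one fox fox S mul mul fox S => one one fox fox fox one fox fox S mul mul mul fox S   [S -> S mul]
one one fox fox fox one fox fox S mul mul mul fox S => one one fox fox fox one fox fox S mul mul mul mul fox S   [S -> S mul]
one one fox fox fox one fox fox S mul mul mul mul fox S => one one fox fox fox one fox fox one mul mul mul mul fox S   [S -> one]
one one fox fox fox one fox fox one mul mul mul mul fox S => one one fox fox fox one fox fox one mul mul mul mul fox one   [S -> one]

S => D fox S => D fox fox fox S => one S fox fox fox S => one one fox fox fox S => one one fox fox fox D fox S => one one fox fox fox one S fox S => one one fox fox fox one S mul fox S => one one fox fox fox one D fox S mul fox S => one one fox fox fox one fox fox S mul fox S => one one fox fox fox one fox fox S mul mul fox S => one one fox fox fox one fox fox S mul mul mul fox S => one one fox fox fox one fox fox S mul mul mul mul fox S => one one fox fox fox one fox fox one mul mul mul mul fox S => one one fox fox fox one fox fox one mul mul mul mul fox one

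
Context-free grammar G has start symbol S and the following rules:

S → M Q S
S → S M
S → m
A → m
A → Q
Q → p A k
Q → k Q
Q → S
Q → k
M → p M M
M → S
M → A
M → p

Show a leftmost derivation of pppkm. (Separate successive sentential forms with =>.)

S => MQS => pMMQS => ppMQS => pppQS => pppkS => pppkm

S => MQS   [S → M Q S]
MQS => pMMQS   [M → p M M]
pMMQS => ppMQS   [M → p]
ppMQS => pppQS   [M → p]
pppQS => pppkS   [Q → k]
pppkS => pppkm   [S → m]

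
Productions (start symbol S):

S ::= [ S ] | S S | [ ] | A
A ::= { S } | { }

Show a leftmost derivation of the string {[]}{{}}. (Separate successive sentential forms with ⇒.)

S ⇒ SS ⇒ AS ⇒ {S}S ⇒ {[]}S ⇒ {[]}A ⇒ {[]}{S} ⇒ {[]}{A} ⇒ {[]}{{}}

S ⇒ SS   [S ::= S S]
SS ⇒ AS   [S ::= A]
AS ⇒ {S}S   [A ::= { S }]
{S}S ⇒ {[]}S   [S ::= [ ]]
{[]}S ⇒ {[]}A   [S ::= A]
{[]}A ⇒ {[]}{S}   [A ::= { S }]
{[]}{S} ⇒ {[]}{A}   [S ::= A]
{[]}{A} ⇒ {[]}{{}}   [A ::= { }]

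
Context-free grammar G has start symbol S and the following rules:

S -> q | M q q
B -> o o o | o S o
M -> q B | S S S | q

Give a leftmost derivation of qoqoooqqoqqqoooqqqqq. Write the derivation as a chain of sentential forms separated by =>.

S => Mqq => SSSqq => MqqSSqq => qBqqSSqq => qoSoqqSSqq => qoMqqoqqSSqq => qoqBqqoqqSSqq => qoqoooqqoqqSSqq => qoqoooqqoqqMqqSqq => qoqoooqqoqqqBqqSqq => qoqoooqqoqqqoooqqSqq => qoqoooqqoqqqoooqqqqq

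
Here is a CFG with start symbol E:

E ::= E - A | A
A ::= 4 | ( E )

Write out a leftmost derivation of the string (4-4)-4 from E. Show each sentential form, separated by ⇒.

E ⇒ E-A ⇒ A-A ⇒ (E)-A ⇒ (E-A)-A ⇒ (A-A)-A ⇒ (4-A)-A ⇒ (4-4)-A ⇒ (4-4)-4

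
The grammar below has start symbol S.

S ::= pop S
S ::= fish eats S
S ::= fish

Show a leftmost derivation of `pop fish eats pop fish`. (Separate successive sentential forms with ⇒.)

S ⇒ pop S   [S ::= pop S]
pop S ⇒ pop fish eats S   [S ::= fish eats S]
pop fish eats S ⇒ pop fish eats pop S   [S ::= pop S]
pop fish eats pop S ⇒ pop fish eats pop fish   [S ::= fish]

S ⇒ pop S ⇒ pop fish eats S ⇒ pop fish eats pop S ⇒ pop fish eats pop fish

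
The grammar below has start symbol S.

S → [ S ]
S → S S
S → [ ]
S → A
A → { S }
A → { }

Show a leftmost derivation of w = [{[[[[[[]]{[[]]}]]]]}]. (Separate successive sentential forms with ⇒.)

S ⇒ [S]   [S → [ S ]]
[S] ⇒ [A]   [S → A]
[A] ⇒ [{S}]   [A → { S }]
[{S}] ⇒ [{[S]}]   [S → [ S ]]
[{[S]}] ⇒ [{[[S]]}]   [S → [ S ]]
[{[[S]]}] ⇒ [{[[[S]]]}]   [S → [ S ]]
[{[[[S]]]}] ⇒ [{[[[[S]]]]}]   [S → [ S ]]
[{[[[[S]]]]}] ⇒ [{[[[[SS]]]]}]   [S → S S]
[{[[[[SS]]]]}] ⇒ [{[[[[[S]S]]]]}]   [S → [ S ]]
[{[[[[[S]S]]]]}] ⇒ [{[[[[[[]]S]]]]}]   [S → [ ]]
[{[[[[[[]]S]]]]}] ⇒ [{[[[[[[]]A]]]]}]   [S → A]
[{[[[[[[]]A]]]]}] ⇒ [{[[[[[[]]{S}]]]]}]   [A → { S }]
[{[[[[[[]]{S}]]]]}] ⇒ [{[[[[[[]]{[S]}]]]]}]   [S → [ S ]]
[{[[[[[[]]{[S]}]]]]}] ⇒ [{[[[[[[]]{[[]]}]]]]}]   [S → [ ]]

S⇒[S]⇒[A]⇒[{S}]⇒[{[S]}]⇒[{[[S]]}]⇒[{[[[S]]]}]⇒[{[[[[S]]]]}]⇒[{[[[[SS]]]]}]⇒[{[[[[[S]S]]]]}]⇒[{[[[[[[]]S]]]]}]⇒[{[[[[[[]]A]]]]}]⇒[{[[[[[[]]{S}]]]]}]⇒[{[[[[[[]]{[S]}]]]]}]⇒[{[[[[[[]]{[[]]}]]]]}]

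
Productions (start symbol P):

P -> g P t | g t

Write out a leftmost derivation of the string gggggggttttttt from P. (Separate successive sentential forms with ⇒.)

P⇒gPt⇒ggPtt⇒gggPttt⇒ggggPtttt⇒gggggPttttt⇒ggggggPtttttt⇒gggggggttttttt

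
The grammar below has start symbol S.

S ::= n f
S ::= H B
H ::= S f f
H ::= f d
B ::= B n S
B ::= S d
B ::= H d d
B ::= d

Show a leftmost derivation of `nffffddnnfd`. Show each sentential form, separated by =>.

S=>HB=>SffB=>nfffB=>nfffSd=>nfffHBd=>nffffdBd=>nffffdBnSd=>nffffddnSd=>nffffddnnfd

S => HB   [S ::= H B]
HB => SffB   [H ::= S f f]
SffB => nfffB   [S ::= n f]
nfffB => nfffSd   [B ::= S d]
nfffSd => nfffHBd   [S ::= H B]
nfffHBd => nffffdBd   [H ::= f d]
nffffdBd => nffffdBnSd   [B ::= B n S]
nffffdBnSd => nffffddnSd   [B ::= d]
nffffddnSd => nffffddnnfd   [S ::= n f]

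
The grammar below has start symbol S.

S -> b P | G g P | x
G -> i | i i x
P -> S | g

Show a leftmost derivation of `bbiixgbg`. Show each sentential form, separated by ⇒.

S ⇒ bP ⇒ bS ⇒ bbP ⇒ bbS ⇒ bbGgP ⇒ bbiixgP ⇒ bbiixgS ⇒ bbiixgbP ⇒ bbiixgbg

S ⇒ bP   [S -> b P]
bP ⇒ bS   [P -> S]
bS ⇒ bbP   [S -> b P]
bbP ⇒ bbS   [P -> S]
bbS ⇒ bbGgP   [S -> G g P]
bbGgP ⇒ bbiixgP   [G -> i i x]
bbiixgP ⇒ bbiixgS   [P -> S]
bbiixgS ⇒ bbiixgbP   [S -> b P]
bbiixgbP ⇒ bbiixgbg   [P -> g]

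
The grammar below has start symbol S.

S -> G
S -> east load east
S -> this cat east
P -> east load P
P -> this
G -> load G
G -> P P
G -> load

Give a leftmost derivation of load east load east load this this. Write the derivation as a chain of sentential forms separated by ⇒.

S ⇒ G ⇒ load G ⇒ load P P ⇒ load east load P P ⇒ load east load east load P P ⇒ load east load east load this P ⇒ load east load east load this this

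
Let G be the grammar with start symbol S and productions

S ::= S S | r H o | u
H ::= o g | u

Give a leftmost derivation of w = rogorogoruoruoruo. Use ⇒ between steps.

S⇒SS⇒SSS⇒SSSS⇒SSSSS⇒rHoSSSS⇒rogoSSSS⇒rogorHoSSS⇒rogorogoSSS⇒rogorogorHoSS⇒rogorogoruoSS⇒rogorogoruorHoS⇒rogorogoruoruoS⇒rogorogoruoruorHo⇒rogorogoruoruoruo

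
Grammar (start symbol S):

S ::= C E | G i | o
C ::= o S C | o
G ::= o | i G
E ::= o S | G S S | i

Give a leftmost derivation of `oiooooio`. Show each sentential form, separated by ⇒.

S ⇒ CE ⇒ oE ⇒ oGSS ⇒ oiGSS ⇒ oioSS ⇒ oioCES ⇒ oiooSCES ⇒ oioooCES ⇒ oiooooES ⇒ oiooooiS ⇒ oiooooio

S ⇒ CE   [S ::= C E]
CE ⇒ oE   [C ::= o]
oE ⇒ oGSS   [E ::= G S S]
oGSS ⇒ oiGSS   [G ::= i G]
oiGSS ⇒ oioSS   [G ::= o]
oioSS ⇒ oioCES   [S ::= C E]
oioCES ⇒ oiooSCES   [C ::= o S C]
oiooSCES ⇒ oioooCES   [S ::= o]
oioooCES ⇒ oiooooES   [C ::= o]
oiooooES ⇒ oiooooiS   [E ::= i]
oiooooiS ⇒ oiooooio   [S ::= o]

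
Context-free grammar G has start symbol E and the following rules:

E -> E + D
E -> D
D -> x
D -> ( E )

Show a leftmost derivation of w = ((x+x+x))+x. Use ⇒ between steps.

E⇒E+D⇒D+D⇒(E)+D⇒(D)+D⇒((E))+D⇒((E+D))+D⇒((E+D+D))+D⇒((D+D+D))+D⇒((x+D+D))+D⇒((x+x+D))+D⇒((x+x+x))+D⇒((x+x+x))+x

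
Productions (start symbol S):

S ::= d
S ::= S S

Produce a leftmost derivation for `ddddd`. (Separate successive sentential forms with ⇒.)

S ⇒ SS   [S ::= S S]
SS ⇒ SSS   [S ::= S S]
SSS ⇒ SSSS   [S ::= S S]
SSSS ⇒ SSSSS   [S ::= S S]
SSSSS ⇒ dSSSS   [S ::= d]
dSSSS ⇒ ddSSS   [S ::= d]
ddSSS ⇒ dddSS   [S ::= d]
dddSS ⇒ ddddS   [S ::= d]
ddddS ⇒ ddddd   [S ::= d]

S ⇒ SS ⇒ SSS ⇒ SSSS ⇒ SSSSS ⇒ dSSSS ⇒ ddSSS ⇒ dddSS ⇒ ddddS ⇒ ddddd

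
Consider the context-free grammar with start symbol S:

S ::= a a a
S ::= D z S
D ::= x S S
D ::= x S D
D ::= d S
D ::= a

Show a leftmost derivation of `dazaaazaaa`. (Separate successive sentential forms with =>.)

S => DzS => dSzS => dDzSzS => dazSzS => dazaaazS => dazaaazaaa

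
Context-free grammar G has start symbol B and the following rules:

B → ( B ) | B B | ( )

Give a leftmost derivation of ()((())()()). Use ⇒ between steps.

B⇒BB⇒()B⇒()(B)⇒()(BB)⇒()(BBB)⇒()((B)BB)⇒()((())BB)⇒()((())()B)⇒()((())()())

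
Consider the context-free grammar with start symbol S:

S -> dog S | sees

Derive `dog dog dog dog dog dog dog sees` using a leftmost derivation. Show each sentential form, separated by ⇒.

S ⇒ dog S ⇒ dog dog S ⇒ dog dog dog S ⇒ dog dog dog dog S ⇒ dog dog dog dog dog S ⇒ dog dog dog dog dog dog S ⇒ dog dog dog dog dog dog dog S ⇒ dog dog dog dog dog dog dog sees

S ⇒ dog S   [S -> dog S]
dog S ⇒ dog dog S   [S -> dog S]
dog dog S ⇒ dog dog dog S   [S -> dog S]
dog dog dog S ⇒ dog dog dog dog S   [S -> dog S]
dog dog dog dog S ⇒ dog dog dog dog dog S   [S -> dog S]
dog dog dog dog dog S ⇒ dog dog dog dog dog dog S   [S -> dog S]
dog dog dog dog dog dog S ⇒ dog dog dog dog dog dog dog S   [S -> dog S]
dog dog dog dog dog dog dog S ⇒ dog dog dog dog dog dog dog sees   [S -> sees]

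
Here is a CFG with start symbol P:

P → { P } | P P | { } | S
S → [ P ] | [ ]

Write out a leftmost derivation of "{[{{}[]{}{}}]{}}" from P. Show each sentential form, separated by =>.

P=>{P}=>{PP}=>{SP}=>{[P]P}=>{[{P}]P}=>{[{PP}]P}=>{[{PPP}]P}=>{[{{}PP}]P}=>{[{{}PPP}]P}=>{[{{}SPP}]P}=>{[{{}[]PP}]P}=>{[{{}[]{}P}]P}=>{[{{}[]{}{}}]P}=>{[{{}[]{}{}}]{}}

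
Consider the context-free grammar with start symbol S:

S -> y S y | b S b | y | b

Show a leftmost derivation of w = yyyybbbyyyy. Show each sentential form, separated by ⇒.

S ⇒ ySy   [S -> y S y]
ySy ⇒ yySyy   [S -> y S y]
yySyy ⇒ yyySyyy   [S -> y S y]
yyySyyy ⇒ yyyySyyyy   [S -> y S y]
yyyySyyyy ⇒ yyyybSbyyyy   [S -> b S b]
yyyybSbyyyy ⇒ yyyybbbyyyy   [S -> b]

S⇒ySy⇒yySyy⇒yyySyyy⇒yyyySyyyy⇒yyyybSbyyyy⇒yyyybbbyyyy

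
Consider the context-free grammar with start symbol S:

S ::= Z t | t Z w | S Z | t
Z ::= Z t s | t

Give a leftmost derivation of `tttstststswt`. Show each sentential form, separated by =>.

S => SZ => tZwZ => tZtswZ => tZtstswZ => tZtststswZ => tZtstststswZ => tttstststswZ => tttstststswt

S => SZ   [S ::= S Z]
SZ => tZwZ   [S ::= t Z w]
tZwZ => tZtswZ   [Z ::= Z t s]
tZtswZ => tZtstswZ   [Z ::= Z t s]
tZtstswZ => tZtststswZ   [Z ::= Z t s]
tZtststswZ => tZtstststswZ   [Z ::= Z t s]
tZtstststswZ => tttstststswZ   [Z ::= t]
tttstststswZ => tttstststswt   [Z ::= t]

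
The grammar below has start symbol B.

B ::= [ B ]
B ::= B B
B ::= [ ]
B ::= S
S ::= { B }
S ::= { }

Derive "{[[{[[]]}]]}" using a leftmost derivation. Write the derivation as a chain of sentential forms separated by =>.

B=>S=>{B}=>{[B]}=>{[[B]]}=>{[[S]]}=>{[[{B}]]}=>{[[{[B]}]]}=>{[[{[[]]}]]}

B => S   [B ::= S]
S => {B}   [S ::= { B }]
{B} => {[B]}   [B ::= [ B ]]
{[B]} => {[[B]]}   [B ::= [ B ]]
{[[B]]} => {[[S]]}   [B ::= S]
{[[S]]} => {[[{B}]]}   [S ::= { B }]
{[[{B}]]} => {[[{[B]}]]}   [B ::= [ B ]]
{[[{[B]}]]} => {[[{[[]]}]]}   [B ::= [ ]]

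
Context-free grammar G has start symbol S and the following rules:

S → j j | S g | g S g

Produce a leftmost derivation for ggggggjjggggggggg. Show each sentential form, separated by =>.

S => gSg => ggSgg => ggSggg => ggSgggg => gggSggggg => ggggSgggggg => ggggSggggggg => gggggSgggggggg => ggggggSggggggggg => ggggggjjggggggggg

S => gSg   [S → g S g]
gSg => ggSgg   [S → g S g]
ggSgg => ggSggg   [S → S g]
ggSggg => ggSgggg   [S → S g]
ggSgggg => gggSggggg   [S → g S g]
gggSggggg => ggggSgggggg   [S → g S g]
ggggSgggggg => ggggSggggggg   [S → S g]
ggggSggggggg => gggggSgggggggg   [S → g S g]
gggggSgggggggg => ggggggSggggggggg   [S → g S g]
ggggggSggggggggg => ggggggjjggggggggg   [S → j j]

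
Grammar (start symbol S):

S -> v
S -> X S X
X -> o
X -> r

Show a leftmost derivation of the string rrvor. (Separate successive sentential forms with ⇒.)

S⇒XSX⇒rSX⇒rXSXX⇒rrSXX⇒rrvXX⇒rrvoX⇒rrvor

S ⇒ XSX   [S -> X S X]
XSX ⇒ rSX   [X -> r]
rSX ⇒ rXSXX   [S -> X S X]
rXSXX ⇒ rrSXX   [X -> r]
rrSXX ⇒ rrvXX   [S -> v]
rrvXX ⇒ rrvoX   [X -> o]
rrvoX ⇒ rrvor   [X -> r]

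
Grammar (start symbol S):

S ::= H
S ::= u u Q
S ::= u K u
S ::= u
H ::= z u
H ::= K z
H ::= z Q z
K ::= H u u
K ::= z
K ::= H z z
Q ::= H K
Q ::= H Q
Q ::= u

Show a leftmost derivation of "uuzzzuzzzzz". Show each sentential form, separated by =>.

S => uuQ   [S ::= u u Q]
uuQ => uuHK   [Q ::= H K]
uuHK => uuzQzK   [H ::= z Q z]
uuzQzK => uuzHKzK   [Q ::= H K]
uuzHKzK => uuzzQzKzK   [H ::= z Q z]
uuzzQzKzK => uuzzHKzKzK   [Q ::= H K]
uuzzHKzKzK => uuzzzuKzKzK   [H ::= z u]
uuzzzuKzKzK => uuzzzuzzKzK   [K ::= z]
uuzzzuzzKzK => uuzzzuzzzzK   [K ::= z]
uuzzzuzzzzK => uuzzzuzzzzz   [K ::= z]

S => uuQ => uuHK => uuzQzK => uuzHKzK => uuzzQzKzK => uuzzHKzKzK => uuzzzuKzKzK => uuzzzuzzKzK => uuzzzuzzzzK => uuzzzuzzzzz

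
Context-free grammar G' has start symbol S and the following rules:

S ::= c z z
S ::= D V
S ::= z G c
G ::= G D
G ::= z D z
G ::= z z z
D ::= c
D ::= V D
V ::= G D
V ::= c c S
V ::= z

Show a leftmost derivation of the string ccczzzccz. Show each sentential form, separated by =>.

S => DV => VDV => ccSDV => ccDVDV => cccVDV => cccGDDV => ccczzzDDV => ccczzzcDV => ccczzzccV => ccczzzccz

S => DV   [S ::= D V]
DV => VDV   [D ::= V D]
VDV => ccSDV   [V ::= c c S]
ccSDV => ccDVDV   [S ::= D V]
ccDVDV => cccVDV   [D ::= c]
cccVDV => cccGDDV   [V ::= G D]
cccGDDV => ccczzzDDV   [G ::= z z z]
ccczzzDDV => ccczzzcDV   [D ::= c]
ccczzzcDV => ccczzzccV   [D ::= c]
ccczzzccV => ccczzzccz   [V ::= z]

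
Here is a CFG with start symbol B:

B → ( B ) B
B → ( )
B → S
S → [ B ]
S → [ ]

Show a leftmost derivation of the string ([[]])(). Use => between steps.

B => (B)B   [B → ( B ) B]
(B)B => (S)B   [B → S]
(S)B => ([B])B   [S → [ B ]]
([B])B => ([S])B   [B → S]
([S])B => ([[]])B   [S → [ ]]
([[]])B => ([[]])()   [B → ( )]

B => (B)B => (S)B => ([B])B => ([S])B => ([[]])B => ([[]])()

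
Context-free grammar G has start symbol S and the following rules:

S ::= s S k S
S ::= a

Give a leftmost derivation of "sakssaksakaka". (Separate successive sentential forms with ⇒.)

S ⇒ sSkS ⇒ sakS ⇒ saksSkS ⇒ sakssSkSkS ⇒ sakssakSkS ⇒ sakssaksSkSkS ⇒ sakssaksakSkS ⇒ sakssaksakakS ⇒ sakssaksakaka

S ⇒ sSkS   [S ::= s S k S]
sSkS ⇒ sakS   [S ::= a]
sakS ⇒ saksSkS   [S ::= s S k S]
saksSkS ⇒ sakssSkSkS   [S ::= s S k S]
sakssSkSkS ⇒ sakssakSkS   [S ::= a]
sakssakSkS ⇒ sakssaksSkSkS   [S ::= s S k S]
sakssaksSkSkS ⇒ sakssaksakSkS   [S ::= a]
sakssaksakSkS ⇒ sakssaksakakS   [S ::= a]
sakssaksakakS ⇒ sakssaksakaka   [S ::= a]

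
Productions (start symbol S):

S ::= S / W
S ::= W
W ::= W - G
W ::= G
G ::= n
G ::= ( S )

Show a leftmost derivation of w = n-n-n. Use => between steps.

S=>W=>W-G=>W-G-G=>G-G-G=>n-G-G=>n-n-G=>n-n-n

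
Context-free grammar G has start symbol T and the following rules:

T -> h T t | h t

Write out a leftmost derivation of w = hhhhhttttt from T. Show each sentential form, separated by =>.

T => hTt => hhTtt => hhhTttt => hhhhTtttt => hhhhhttttt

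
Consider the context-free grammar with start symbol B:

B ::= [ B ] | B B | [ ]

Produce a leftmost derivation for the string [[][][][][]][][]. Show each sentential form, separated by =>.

B=>BB=>BBB=>[B]BB=>[BB]BB=>[BBB]BB=>[BBBB]BB=>[BBBBB]BB=>[[]BBBB]BB=>[[][]BBB]BB=>[[][][]BB]BB=>[[][][][]B]BB=>[[][][][][]]BB=>[[][][][][]][]B=>[[][][][][]][][]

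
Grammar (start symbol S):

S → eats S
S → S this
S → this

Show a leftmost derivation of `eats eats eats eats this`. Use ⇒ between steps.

S ⇒ eats S   [S → eats S]
eats S ⇒ eats eats S   [S → eats S]
eats eats S ⇒ eats eats eats S   [S → eats S]
eats eats eats S ⇒ eats eats eats eats S   [S → eats S]
eats eats eats eats S ⇒ eats eats eats eats this   [S → this]

S ⇒ eats S ⇒ eats eats S ⇒ eats eats eats S ⇒ eats eats eats eats S ⇒ eats eats eats eats this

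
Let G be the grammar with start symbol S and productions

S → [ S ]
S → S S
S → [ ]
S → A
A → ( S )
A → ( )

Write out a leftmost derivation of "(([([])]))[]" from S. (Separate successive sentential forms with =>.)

S => SS => AS => (S)S => (A)S => ((S))S => (([S]))S => (([A]))S => (([(S)]))S => (([([])]))S => (([([])]))[]

S => SS   [S → S S]
SS => AS   [S → A]
AS => (S)S   [A → ( S )]
(S)S => (A)S   [S → A]
(A)S => ((S))S   [A → ( S )]
((S))S => (([S]))S   [S → [ S ]]
(([S]))S => (([A]))S   [S → A]
(([A]))S => (([(S)]))S   [A → ( S )]
(([(S)]))S => (([([])]))S   [S → [ ]]
(([([])]))S => (([([])]))[]   [S → [ ]]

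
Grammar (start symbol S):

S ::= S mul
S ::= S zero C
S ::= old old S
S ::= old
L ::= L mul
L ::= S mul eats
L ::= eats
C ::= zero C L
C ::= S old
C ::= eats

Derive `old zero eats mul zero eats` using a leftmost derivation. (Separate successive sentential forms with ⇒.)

S ⇒ S zero C ⇒ S mul zero C ⇒ S zero C mul zero C ⇒ old zero C mul zero C ⇒ old zero eats mul zero C ⇒ old zero eats mul zero eats

S ⇒ S zero C   [S ::= S zero C]
S zero C ⇒ S mul zero C   [S ::= S mul]
S mul zero C ⇒ S zero C mul zero C   [S ::= S zero C]
S zero C mul zero C ⇒ old zero C mul zero C   [S ::= old]
old zero C mul zero C ⇒ old zero eats mul zero C   [C ::= eats]
old zero eats mul zero C ⇒ old zero eats mul zero eats   [C ::= eats]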